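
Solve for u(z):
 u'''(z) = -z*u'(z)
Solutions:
 u(z) = C1 + Integral(C2*airyai(-z) + C3*airybi(-z), z)


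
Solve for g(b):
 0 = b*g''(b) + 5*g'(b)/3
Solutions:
 g(b) = C1 + C2/b^(2/3)


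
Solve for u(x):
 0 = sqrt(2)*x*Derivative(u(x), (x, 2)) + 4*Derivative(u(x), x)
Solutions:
 u(x) = C1 + C2*x^(1 - 2*sqrt(2))


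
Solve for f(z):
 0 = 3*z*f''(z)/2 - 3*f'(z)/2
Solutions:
 f(z) = C1 + C2*z^2


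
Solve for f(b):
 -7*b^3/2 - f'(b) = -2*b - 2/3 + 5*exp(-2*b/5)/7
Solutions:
 f(b) = C1 - 7*b^4/8 + b^2 + 2*b/3 + 25*exp(-2*b/5)/14


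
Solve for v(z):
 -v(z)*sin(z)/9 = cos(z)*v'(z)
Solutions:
 v(z) = C1*cos(z)^(1/9)


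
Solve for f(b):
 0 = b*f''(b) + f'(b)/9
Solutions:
 f(b) = C1 + C2*b^(8/9)


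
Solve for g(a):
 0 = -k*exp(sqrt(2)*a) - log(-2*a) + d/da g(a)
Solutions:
 g(a) = C1 + a*log(-a) + a*(-1 + log(2)) + sqrt(2)*k*exp(sqrt(2)*a)/2


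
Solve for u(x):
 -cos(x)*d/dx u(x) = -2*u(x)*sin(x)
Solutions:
 u(x) = C1/cos(x)^2


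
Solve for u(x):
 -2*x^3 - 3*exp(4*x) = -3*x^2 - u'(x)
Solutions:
 u(x) = C1 + x^4/2 - x^3 + 3*exp(4*x)/4


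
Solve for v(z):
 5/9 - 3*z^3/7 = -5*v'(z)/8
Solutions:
 v(z) = C1 + 6*z^4/35 - 8*z/9


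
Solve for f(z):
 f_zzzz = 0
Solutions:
 f(z) = C1 + C2*z + C3*z^2 + C4*z^3


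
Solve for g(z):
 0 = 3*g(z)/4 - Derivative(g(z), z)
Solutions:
 g(z) = C1*exp(3*z/4)


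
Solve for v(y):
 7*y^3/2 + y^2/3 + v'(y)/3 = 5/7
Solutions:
 v(y) = C1 - 21*y^4/8 - y^3/3 + 15*y/7


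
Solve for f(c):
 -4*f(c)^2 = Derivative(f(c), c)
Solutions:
 f(c) = 1/(C1 + 4*c)


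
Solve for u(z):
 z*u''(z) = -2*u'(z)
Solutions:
 u(z) = C1 + C2/z


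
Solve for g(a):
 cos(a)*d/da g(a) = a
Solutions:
 g(a) = C1 + Integral(a/cos(a), a)


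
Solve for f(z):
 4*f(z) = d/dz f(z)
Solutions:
 f(z) = C1*exp(4*z)


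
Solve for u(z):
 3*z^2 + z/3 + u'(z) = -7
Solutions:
 u(z) = C1 - z^3 - z^2/6 - 7*z


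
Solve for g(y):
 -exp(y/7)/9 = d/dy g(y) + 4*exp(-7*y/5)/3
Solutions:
 g(y) = C1 - 7*exp(y/7)/9 + 20*exp(-7*y/5)/21


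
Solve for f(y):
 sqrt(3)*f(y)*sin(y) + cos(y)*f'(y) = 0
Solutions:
 f(y) = C1*cos(y)^(sqrt(3))


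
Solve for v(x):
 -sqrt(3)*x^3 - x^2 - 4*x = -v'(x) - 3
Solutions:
 v(x) = C1 + sqrt(3)*x^4/4 + x^3/3 + 2*x^2 - 3*x


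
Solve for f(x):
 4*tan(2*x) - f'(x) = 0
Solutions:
 f(x) = C1 - 2*log(cos(2*x))


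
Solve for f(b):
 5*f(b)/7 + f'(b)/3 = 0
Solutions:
 f(b) = C1*exp(-15*b/7)


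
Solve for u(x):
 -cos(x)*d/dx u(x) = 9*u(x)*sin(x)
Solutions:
 u(x) = C1*cos(x)^9


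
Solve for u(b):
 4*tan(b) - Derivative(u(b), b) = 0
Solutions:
 u(b) = C1 - 4*log(cos(b))


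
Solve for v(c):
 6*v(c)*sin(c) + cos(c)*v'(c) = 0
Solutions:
 v(c) = C1*cos(c)^6


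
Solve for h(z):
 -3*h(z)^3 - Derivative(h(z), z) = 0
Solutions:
 h(z) = -sqrt(2)*sqrt(-1/(C1 - 3*z))/2
 h(z) = sqrt(2)*sqrt(-1/(C1 - 3*z))/2


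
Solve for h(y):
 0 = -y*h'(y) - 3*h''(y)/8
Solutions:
 h(y) = C1 + C2*erf(2*sqrt(3)*y/3)


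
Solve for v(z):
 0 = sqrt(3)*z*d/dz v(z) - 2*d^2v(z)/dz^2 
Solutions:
 v(z) = C1 + C2*erfi(3^(1/4)*z/2)


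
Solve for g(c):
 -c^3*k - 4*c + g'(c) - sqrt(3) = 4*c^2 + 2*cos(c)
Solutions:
 g(c) = C1 + c^4*k/4 + 4*c^3/3 + 2*c^2 + sqrt(3)*c + 2*sin(c)


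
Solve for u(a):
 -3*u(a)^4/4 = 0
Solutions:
 u(a) = 0


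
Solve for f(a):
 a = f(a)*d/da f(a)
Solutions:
 f(a) = -sqrt(C1 + a^2)
 f(a) = sqrt(C1 + a^2)


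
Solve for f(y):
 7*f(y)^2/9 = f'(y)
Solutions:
 f(y) = -9/(C1 + 7*y)


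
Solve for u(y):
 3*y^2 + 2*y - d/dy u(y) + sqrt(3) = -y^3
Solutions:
 u(y) = C1 + y^4/4 + y^3 + y^2 + sqrt(3)*y


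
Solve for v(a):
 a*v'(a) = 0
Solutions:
 v(a) = C1


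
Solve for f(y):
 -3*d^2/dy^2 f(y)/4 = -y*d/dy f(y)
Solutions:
 f(y) = C1 + C2*erfi(sqrt(6)*y/3)


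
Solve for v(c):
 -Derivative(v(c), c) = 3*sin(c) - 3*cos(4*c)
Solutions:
 v(c) = C1 + 3*sin(4*c)/4 + 3*cos(c)


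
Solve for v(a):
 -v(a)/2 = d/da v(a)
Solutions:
 v(a) = C1*exp(-a/2)


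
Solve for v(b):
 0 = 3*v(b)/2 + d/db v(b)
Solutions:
 v(b) = C1*exp(-3*b/2)


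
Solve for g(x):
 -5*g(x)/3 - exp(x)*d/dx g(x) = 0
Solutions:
 g(x) = C1*exp(5*exp(-x)/3)


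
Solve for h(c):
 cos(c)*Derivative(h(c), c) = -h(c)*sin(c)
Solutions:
 h(c) = C1*cos(c)


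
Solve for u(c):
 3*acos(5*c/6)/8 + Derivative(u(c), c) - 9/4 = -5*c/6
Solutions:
 u(c) = C1 - 5*c^2/12 - 3*c*acos(5*c/6)/8 + 9*c/4 + 3*sqrt(36 - 25*c^2)/40


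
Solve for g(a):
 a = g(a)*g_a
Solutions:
 g(a) = -sqrt(C1 + a^2)
 g(a) = sqrt(C1 + a^2)


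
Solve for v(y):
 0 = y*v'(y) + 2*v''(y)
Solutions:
 v(y) = C1 + C2*erf(y/2)


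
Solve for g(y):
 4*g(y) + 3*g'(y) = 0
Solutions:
 g(y) = C1*exp(-4*y/3)


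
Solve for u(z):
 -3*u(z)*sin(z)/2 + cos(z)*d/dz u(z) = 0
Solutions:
 u(z) = C1/cos(z)^(3/2)


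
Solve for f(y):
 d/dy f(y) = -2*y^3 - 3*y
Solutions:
 f(y) = C1 - y^4/2 - 3*y^2/2


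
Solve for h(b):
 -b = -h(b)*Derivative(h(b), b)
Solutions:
 h(b) = -sqrt(C1 + b^2)
 h(b) = sqrt(C1 + b^2)


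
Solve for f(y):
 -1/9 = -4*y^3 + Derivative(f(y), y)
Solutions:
 f(y) = C1 + y^4 - y/9


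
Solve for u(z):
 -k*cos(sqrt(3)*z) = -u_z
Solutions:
 u(z) = C1 + sqrt(3)*k*sin(sqrt(3)*z)/3


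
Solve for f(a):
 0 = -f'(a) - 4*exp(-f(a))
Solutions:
 f(a) = log(C1 - 4*a)


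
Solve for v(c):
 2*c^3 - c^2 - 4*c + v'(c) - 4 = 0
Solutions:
 v(c) = C1 - c^4/2 + c^3/3 + 2*c^2 + 4*c


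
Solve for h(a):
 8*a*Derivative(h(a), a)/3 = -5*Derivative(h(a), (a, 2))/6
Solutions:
 h(a) = C1 + C2*erf(2*sqrt(10)*a/5)


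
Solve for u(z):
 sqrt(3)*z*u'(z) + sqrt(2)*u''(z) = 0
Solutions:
 u(z) = C1 + C2*erf(6^(1/4)*z/2)


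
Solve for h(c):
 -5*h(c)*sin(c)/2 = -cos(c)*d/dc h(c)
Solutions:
 h(c) = C1/cos(c)^(5/2)


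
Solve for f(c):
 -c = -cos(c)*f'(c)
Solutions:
 f(c) = C1 + Integral(c/cos(c), c)


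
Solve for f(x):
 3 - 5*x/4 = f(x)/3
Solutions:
 f(x) = 9 - 15*x/4


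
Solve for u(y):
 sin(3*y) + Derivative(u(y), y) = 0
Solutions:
 u(y) = C1 + cos(3*y)/3


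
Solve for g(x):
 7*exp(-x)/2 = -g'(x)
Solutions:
 g(x) = C1 + 7*exp(-x)/2


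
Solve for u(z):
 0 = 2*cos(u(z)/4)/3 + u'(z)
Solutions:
 2*z/3 - 2*log(sin(u(z)/4) - 1) + 2*log(sin(u(z)/4) + 1) = C1


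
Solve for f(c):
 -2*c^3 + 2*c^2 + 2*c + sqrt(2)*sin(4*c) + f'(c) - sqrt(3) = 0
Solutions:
 f(c) = C1 + c^4/2 - 2*c^3/3 - c^2 + sqrt(3)*c + sqrt(2)*cos(4*c)/4


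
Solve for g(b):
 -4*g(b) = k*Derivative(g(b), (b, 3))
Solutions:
 g(b) = C1*exp(2^(2/3)*b*(-1/k)^(1/3)) + C2*exp(2^(2/3)*b*(-1/k)^(1/3)*(-1 + sqrt(3)*I)/2) + C3*exp(-2^(2/3)*b*(-1/k)^(1/3)*(1 + sqrt(3)*I)/2)


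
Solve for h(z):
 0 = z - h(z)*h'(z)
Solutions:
 h(z) = -sqrt(C1 + z^2)
 h(z) = sqrt(C1 + z^2)


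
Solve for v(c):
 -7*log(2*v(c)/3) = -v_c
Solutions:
 -Integral(1/(log(_y) - log(3) + log(2)), (_y, v(c)))/7 = C1 - c


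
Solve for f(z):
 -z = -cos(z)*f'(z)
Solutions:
 f(z) = C1 + Integral(z/cos(z), z)


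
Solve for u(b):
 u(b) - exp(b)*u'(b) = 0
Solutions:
 u(b) = C1*exp(-exp(-b))


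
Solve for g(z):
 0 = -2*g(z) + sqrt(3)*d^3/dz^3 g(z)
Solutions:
 g(z) = C3*exp(2^(1/3)*3^(5/6)*z/3) + (C1*sin(6^(1/3)*z/2) + C2*cos(6^(1/3)*z/2))*exp(-2^(1/3)*3^(5/6)*z/6)


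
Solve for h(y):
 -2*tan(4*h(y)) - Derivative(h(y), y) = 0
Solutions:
 h(y) = -asin(C1*exp(-8*y))/4 + pi/4
 h(y) = asin(C1*exp(-8*y))/4


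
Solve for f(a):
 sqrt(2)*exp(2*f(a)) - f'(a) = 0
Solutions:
 f(a) = log(-sqrt(-1/(C1 + sqrt(2)*a))) - log(2)/2
 f(a) = log(-1/(C1 + sqrt(2)*a))/2 - log(2)/2


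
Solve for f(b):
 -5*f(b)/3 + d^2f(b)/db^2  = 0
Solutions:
 f(b) = C1*exp(-sqrt(15)*b/3) + C2*exp(sqrt(15)*b/3)


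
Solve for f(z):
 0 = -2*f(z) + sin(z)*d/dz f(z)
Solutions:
 f(z) = C1*(cos(z) - 1)/(cos(z) + 1)


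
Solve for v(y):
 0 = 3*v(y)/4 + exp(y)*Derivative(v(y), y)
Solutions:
 v(y) = C1*exp(3*exp(-y)/4)


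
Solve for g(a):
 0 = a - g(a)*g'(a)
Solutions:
 g(a) = -sqrt(C1 + a^2)
 g(a) = sqrt(C1 + a^2)


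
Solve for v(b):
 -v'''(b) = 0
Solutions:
 v(b) = C1 + C2*b + C3*b^2


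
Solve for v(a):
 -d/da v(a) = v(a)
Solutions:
 v(a) = C1*exp(-a)


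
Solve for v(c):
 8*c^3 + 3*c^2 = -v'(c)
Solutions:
 v(c) = C1 - 2*c^4 - c^3


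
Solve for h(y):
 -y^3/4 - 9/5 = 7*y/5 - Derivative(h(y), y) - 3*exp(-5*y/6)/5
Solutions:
 h(y) = C1 + y^4/16 + 7*y^2/10 + 9*y/5 + 18*exp(-5*y/6)/25


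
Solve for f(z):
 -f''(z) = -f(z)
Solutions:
 f(z) = C1*exp(-z) + C2*exp(z)


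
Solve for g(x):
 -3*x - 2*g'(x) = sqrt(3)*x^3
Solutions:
 g(x) = C1 - sqrt(3)*x^4/8 - 3*x^2/4


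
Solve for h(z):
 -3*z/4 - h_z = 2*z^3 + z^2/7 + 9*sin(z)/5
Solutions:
 h(z) = C1 - z^4/2 - z^3/21 - 3*z^2/8 + 9*cos(z)/5


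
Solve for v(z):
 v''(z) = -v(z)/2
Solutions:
 v(z) = C1*sin(sqrt(2)*z/2) + C2*cos(sqrt(2)*z/2)


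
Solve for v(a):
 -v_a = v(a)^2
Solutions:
 v(a) = 1/(C1 + a)


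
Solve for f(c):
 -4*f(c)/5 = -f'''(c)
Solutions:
 f(c) = C3*exp(10^(2/3)*c/5) + (C1*sin(10^(2/3)*sqrt(3)*c/10) + C2*cos(10^(2/3)*sqrt(3)*c/10))*exp(-10^(2/3)*c/10)


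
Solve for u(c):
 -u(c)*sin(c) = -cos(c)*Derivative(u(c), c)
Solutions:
 u(c) = C1/cos(c)


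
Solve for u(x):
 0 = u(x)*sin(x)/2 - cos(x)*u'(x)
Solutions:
 u(x) = C1/sqrt(cos(x))


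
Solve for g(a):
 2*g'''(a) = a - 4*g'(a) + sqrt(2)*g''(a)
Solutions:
 g(a) = C1 + a^2/8 + sqrt(2)*a/16 + (C2*sin(sqrt(30)*a/4) + C3*cos(sqrt(30)*a/4))*exp(sqrt(2)*a/4)


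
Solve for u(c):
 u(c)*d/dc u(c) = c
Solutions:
 u(c) = -sqrt(C1 + c^2)
 u(c) = sqrt(C1 + c^2)


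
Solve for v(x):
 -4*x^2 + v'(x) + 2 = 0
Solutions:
 v(x) = C1 + 4*x^3/3 - 2*x


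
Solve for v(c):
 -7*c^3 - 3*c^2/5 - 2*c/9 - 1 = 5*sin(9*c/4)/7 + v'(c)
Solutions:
 v(c) = C1 - 7*c^4/4 - c^3/5 - c^2/9 - c + 20*cos(9*c/4)/63


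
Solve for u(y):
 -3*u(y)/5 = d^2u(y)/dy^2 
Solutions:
 u(y) = C1*sin(sqrt(15)*y/5) + C2*cos(sqrt(15)*y/5)


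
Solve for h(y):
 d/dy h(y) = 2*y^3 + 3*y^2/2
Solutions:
 h(y) = C1 + y^4/2 + y^3/2


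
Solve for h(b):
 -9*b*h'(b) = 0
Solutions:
 h(b) = C1


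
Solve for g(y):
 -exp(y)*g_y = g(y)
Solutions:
 g(y) = C1*exp(exp(-y))


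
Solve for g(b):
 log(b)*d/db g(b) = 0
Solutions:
 g(b) = C1


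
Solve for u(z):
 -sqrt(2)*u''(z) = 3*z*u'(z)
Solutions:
 u(z) = C1 + C2*erf(2^(1/4)*sqrt(3)*z/2)


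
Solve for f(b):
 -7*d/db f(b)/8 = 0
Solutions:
 f(b) = C1


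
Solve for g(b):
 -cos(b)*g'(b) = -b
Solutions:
 g(b) = C1 + Integral(b/cos(b), b)


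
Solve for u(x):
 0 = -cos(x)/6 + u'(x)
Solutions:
 u(x) = C1 + sin(x)/6


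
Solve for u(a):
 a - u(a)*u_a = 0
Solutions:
 u(a) = -sqrt(C1 + a^2)
 u(a) = sqrt(C1 + a^2)


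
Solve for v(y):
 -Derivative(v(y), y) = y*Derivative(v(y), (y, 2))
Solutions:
 v(y) = C1 + C2*log(y)


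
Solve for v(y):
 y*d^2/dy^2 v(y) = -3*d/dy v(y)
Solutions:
 v(y) = C1 + C2/y^2


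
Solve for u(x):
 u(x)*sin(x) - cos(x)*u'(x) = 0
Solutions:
 u(x) = C1/cos(x)


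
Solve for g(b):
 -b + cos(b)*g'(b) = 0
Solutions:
 g(b) = C1 + Integral(b/cos(b), b)


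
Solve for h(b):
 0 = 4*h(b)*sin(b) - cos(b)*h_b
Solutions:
 h(b) = C1/cos(b)^4


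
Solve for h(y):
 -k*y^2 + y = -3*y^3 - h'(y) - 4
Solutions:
 h(y) = C1 + k*y^3/3 - 3*y^4/4 - y^2/2 - 4*y


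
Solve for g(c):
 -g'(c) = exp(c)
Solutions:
 g(c) = C1 - exp(c)


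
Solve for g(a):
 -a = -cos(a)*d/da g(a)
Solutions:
 g(a) = C1 + Integral(a/cos(a), a)


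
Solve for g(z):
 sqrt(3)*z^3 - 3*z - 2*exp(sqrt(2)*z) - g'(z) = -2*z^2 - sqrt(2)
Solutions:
 g(z) = C1 + sqrt(3)*z^4/4 + 2*z^3/3 - 3*z^2/2 + sqrt(2)*z - sqrt(2)*exp(sqrt(2)*z)


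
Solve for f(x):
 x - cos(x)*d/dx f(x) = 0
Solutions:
 f(x) = C1 + Integral(x/cos(x), x)


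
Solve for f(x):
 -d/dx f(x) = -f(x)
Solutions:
 f(x) = C1*exp(x)


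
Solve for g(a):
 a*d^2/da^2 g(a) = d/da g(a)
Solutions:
 g(a) = C1 + C2*a^2


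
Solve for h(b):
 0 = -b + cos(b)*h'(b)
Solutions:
 h(b) = C1 + Integral(b/cos(b), b)


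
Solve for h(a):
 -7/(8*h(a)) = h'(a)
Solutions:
 h(a) = -sqrt(C1 - 7*a)/2
 h(a) = sqrt(C1 - 7*a)/2


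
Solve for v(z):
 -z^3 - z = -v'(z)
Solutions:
 v(z) = C1 + z^4/4 + z^2/2


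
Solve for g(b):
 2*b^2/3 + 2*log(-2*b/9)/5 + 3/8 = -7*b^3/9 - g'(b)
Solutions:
 g(b) = C1 - 7*b^4/36 - 2*b^3/9 - 2*b*log(-b)/5 + b*(-16*log(2) + 1 + 32*log(3))/40


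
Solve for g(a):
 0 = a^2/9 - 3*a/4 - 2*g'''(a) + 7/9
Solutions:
 g(a) = C1 + C2*a + C3*a^2 + a^5/1080 - a^4/64 + 7*a^3/108


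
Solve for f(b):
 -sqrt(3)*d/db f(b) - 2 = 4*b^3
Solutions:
 f(b) = C1 - sqrt(3)*b^4/3 - 2*sqrt(3)*b/3


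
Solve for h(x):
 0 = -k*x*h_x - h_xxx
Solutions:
 h(x) = C1 + Integral(C2*airyai(x*(-k)^(1/3)) + C3*airybi(x*(-k)^(1/3)), x)


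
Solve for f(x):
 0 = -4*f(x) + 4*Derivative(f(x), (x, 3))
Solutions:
 f(x) = C3*exp(x) + (C1*sin(sqrt(3)*x/2) + C2*cos(sqrt(3)*x/2))*exp(-x/2)


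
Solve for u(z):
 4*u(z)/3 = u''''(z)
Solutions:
 u(z) = C1*exp(-sqrt(2)*3^(3/4)*z/3) + C2*exp(sqrt(2)*3^(3/4)*z/3) + C3*sin(sqrt(2)*3^(3/4)*z/3) + C4*cos(sqrt(2)*3^(3/4)*z/3)


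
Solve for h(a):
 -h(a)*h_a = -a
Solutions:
 h(a) = -sqrt(C1 + a^2)
 h(a) = sqrt(C1 + a^2)


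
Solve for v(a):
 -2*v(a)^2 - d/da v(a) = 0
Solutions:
 v(a) = 1/(C1 + 2*a)


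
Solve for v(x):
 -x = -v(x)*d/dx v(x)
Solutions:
 v(x) = -sqrt(C1 + x^2)
 v(x) = sqrt(C1 + x^2)


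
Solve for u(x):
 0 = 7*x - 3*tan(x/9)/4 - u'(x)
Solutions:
 u(x) = C1 + 7*x^2/2 + 27*log(cos(x/9))/4


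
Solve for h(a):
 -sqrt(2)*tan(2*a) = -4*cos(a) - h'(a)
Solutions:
 h(a) = C1 - sqrt(2)*log(cos(2*a))/2 - 4*sin(a)


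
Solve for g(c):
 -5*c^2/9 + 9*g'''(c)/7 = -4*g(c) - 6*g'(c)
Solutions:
 g(c) = C1*exp(-14^(1/3)*c*(-(3 + sqrt(23))^(1/3) + 14^(1/3)/(3 + sqrt(23))^(1/3))/6)*sin(14^(1/3)*sqrt(3)*c*(14^(1/3)/(3 + sqrt(23))^(1/3) + (3 + sqrt(23))^(1/3))/6) + C2*exp(-14^(1/3)*c*(-(3 + sqrt(23))^(1/3) + 14^(1/3)/(3 + sqrt(23))^(1/3))/6)*cos(14^(1/3)*sqrt(3)*c*(14^(1/3)/(3 + sqrt(23))^(1/3) + (3 + sqrt(23))^(1/3))/6) + C3*exp(14^(1/3)*c*(-(3 + sqrt(23))^(1/3) + 14^(1/3)/(3 + sqrt(23))^(1/3))/3) + 5*c^2/36 - 5*c/12 + 5/8


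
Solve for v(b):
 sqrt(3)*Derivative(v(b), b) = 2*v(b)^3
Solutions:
 v(b) = -sqrt(6)*sqrt(-1/(C1 + 2*sqrt(3)*b))/2
 v(b) = sqrt(6)*sqrt(-1/(C1 + 2*sqrt(3)*b))/2


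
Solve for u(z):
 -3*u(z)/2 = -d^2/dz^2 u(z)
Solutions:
 u(z) = C1*exp(-sqrt(6)*z/2) + C2*exp(sqrt(6)*z/2)


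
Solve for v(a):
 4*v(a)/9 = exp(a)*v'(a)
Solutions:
 v(a) = C1*exp(-4*exp(-a)/9)


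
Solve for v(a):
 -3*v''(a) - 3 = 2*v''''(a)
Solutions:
 v(a) = C1 + C2*a + C3*sin(sqrt(6)*a/2) + C4*cos(sqrt(6)*a/2) - a^2/2


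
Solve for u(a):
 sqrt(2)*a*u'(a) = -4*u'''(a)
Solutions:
 u(a) = C1 + Integral(C2*airyai(-sqrt(2)*a/2) + C3*airybi(-sqrt(2)*a/2), a)


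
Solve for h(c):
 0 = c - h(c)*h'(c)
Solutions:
 h(c) = -sqrt(C1 + c^2)
 h(c) = sqrt(C1 + c^2)


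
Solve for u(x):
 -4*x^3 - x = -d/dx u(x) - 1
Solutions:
 u(x) = C1 + x^4 + x^2/2 - x


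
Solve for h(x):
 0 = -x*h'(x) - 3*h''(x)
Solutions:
 h(x) = C1 + C2*erf(sqrt(6)*x/6)


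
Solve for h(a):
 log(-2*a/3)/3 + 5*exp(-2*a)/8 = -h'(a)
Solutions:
 h(a) = C1 - a*log(-a)/3 + a*(-log(2) + 1 + log(3))/3 + 5*exp(-2*a)/16


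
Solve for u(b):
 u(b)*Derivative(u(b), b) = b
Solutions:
 u(b) = -sqrt(C1 + b^2)
 u(b) = sqrt(C1 + b^2)


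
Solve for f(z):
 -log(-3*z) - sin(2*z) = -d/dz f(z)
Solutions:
 f(z) = C1 + z*log(-z) - z + z*log(3) - cos(2*z)/2


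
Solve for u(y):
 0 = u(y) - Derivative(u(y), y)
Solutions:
 u(y) = C1*exp(y)


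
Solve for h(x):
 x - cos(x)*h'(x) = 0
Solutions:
 h(x) = C1 + Integral(x/cos(x), x)


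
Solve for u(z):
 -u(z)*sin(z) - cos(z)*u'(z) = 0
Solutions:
 u(z) = C1*cos(z)


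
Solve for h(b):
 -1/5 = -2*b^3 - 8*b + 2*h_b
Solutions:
 h(b) = C1 + b^4/4 + 2*b^2 - b/10


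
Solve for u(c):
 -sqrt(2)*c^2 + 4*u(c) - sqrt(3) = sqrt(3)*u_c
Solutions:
 u(c) = C1*exp(4*sqrt(3)*c/3) + sqrt(2)*c^2/4 + sqrt(6)*c/8 + 3*sqrt(2)/32 + sqrt(3)/4


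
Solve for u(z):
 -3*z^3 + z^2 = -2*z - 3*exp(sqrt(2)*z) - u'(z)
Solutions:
 u(z) = C1 + 3*z^4/4 - z^3/3 - z^2 - 3*sqrt(2)*exp(sqrt(2)*z)/2


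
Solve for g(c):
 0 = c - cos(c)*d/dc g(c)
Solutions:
 g(c) = C1 + Integral(c/cos(c), c)


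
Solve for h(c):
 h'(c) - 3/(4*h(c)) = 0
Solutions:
 h(c) = -sqrt(C1 + 6*c)/2
 h(c) = sqrt(C1 + 6*c)/2


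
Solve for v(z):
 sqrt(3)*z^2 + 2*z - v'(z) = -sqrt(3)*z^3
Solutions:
 v(z) = C1 + sqrt(3)*z^4/4 + sqrt(3)*z^3/3 + z^2


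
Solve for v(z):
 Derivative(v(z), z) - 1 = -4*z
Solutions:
 v(z) = C1 - 2*z^2 + z


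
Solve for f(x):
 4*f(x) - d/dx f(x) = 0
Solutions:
 f(x) = C1*exp(4*x)


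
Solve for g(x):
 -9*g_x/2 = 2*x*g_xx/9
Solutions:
 g(x) = C1 + C2/x^(77/4)


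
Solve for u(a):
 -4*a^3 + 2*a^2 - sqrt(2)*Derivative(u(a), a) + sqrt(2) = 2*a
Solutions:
 u(a) = C1 - sqrt(2)*a^4/2 + sqrt(2)*a^3/3 - sqrt(2)*a^2/2 + a


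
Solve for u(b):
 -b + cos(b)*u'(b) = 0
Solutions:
 u(b) = C1 + Integral(b/cos(b), b)


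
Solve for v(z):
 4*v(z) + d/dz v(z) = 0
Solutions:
 v(z) = C1*exp(-4*z)


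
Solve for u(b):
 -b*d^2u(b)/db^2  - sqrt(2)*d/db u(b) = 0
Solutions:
 u(b) = C1 + C2*b^(1 - sqrt(2))


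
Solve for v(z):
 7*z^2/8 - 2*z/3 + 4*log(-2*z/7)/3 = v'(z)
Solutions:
 v(z) = C1 + 7*z^3/24 - z^2/3 + 4*z*log(-z)/3 + 4*z*(-log(7) - 1 + log(2))/3


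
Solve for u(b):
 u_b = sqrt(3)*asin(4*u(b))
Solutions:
 Integral(1/asin(4*_y), (_y, u(b))) = C1 + sqrt(3)*b


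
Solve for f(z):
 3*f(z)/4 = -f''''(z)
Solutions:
 f(z) = (C1*sin(3^(1/4)*z/2) + C2*cos(3^(1/4)*z/2))*exp(-3^(1/4)*z/2) + (C3*sin(3^(1/4)*z/2) + C4*cos(3^(1/4)*z/2))*exp(3^(1/4)*z/2)


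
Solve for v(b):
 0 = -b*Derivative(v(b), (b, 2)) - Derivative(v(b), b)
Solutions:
 v(b) = C1 + C2*log(b)


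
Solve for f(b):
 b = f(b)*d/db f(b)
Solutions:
 f(b) = -sqrt(C1 + b^2)
 f(b) = sqrt(C1 + b^2)


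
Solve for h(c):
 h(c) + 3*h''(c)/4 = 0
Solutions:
 h(c) = C1*sin(2*sqrt(3)*c/3) + C2*cos(2*sqrt(3)*c/3)


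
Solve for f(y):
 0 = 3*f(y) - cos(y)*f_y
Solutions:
 f(y) = C1*(sin(y) + 1)^(3/2)/(sin(y) - 1)^(3/2)


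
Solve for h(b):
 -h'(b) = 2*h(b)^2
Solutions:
 h(b) = 1/(C1 + 2*b)


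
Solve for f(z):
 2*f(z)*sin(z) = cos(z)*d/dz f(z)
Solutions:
 f(z) = C1/cos(z)^2


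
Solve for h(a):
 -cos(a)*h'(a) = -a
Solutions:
 h(a) = C1 + Integral(a/cos(a), a)


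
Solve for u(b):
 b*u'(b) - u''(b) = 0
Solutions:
 u(b) = C1 + C2*erfi(sqrt(2)*b/2)


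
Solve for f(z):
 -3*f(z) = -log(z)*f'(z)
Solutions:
 f(z) = C1*exp(3*li(z))


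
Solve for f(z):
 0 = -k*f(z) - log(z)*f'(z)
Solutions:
 f(z) = C1*exp(-k*li(z))


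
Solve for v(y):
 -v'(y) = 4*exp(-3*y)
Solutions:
 v(y) = C1 + 4*exp(-3*y)/3


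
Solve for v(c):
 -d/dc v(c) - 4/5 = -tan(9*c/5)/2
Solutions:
 v(c) = C1 - 4*c/5 - 5*log(cos(9*c/5))/18


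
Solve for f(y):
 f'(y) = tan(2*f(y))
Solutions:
 f(y) = -asin(C1*exp(2*y))/2 + pi/2
 f(y) = asin(C1*exp(2*y))/2


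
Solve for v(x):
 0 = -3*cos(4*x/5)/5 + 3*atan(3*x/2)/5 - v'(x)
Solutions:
 v(x) = C1 + 3*x*atan(3*x/2)/5 - log(9*x^2 + 4)/5 - 3*sin(4*x/5)/4


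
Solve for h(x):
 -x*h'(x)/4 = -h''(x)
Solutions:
 h(x) = C1 + C2*erfi(sqrt(2)*x/4)


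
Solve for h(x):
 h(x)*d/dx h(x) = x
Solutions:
 h(x) = -sqrt(C1 + x^2)
 h(x) = sqrt(C1 + x^2)


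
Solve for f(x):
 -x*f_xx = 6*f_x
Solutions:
 f(x) = C1 + C2/x^5


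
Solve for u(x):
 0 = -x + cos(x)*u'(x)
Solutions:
 u(x) = C1 + Integral(x/cos(x), x)


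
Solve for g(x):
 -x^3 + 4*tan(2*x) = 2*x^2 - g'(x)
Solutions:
 g(x) = C1 + x^4/4 + 2*x^3/3 + 2*log(cos(2*x))


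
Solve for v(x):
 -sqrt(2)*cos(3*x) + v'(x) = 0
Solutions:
 v(x) = C1 + sqrt(2)*sin(3*x)/3


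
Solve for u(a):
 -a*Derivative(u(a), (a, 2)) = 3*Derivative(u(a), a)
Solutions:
 u(a) = C1 + C2/a^2


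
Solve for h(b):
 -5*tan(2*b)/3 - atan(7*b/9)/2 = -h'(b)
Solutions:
 h(b) = C1 + b*atan(7*b/9)/2 - 9*log(49*b^2 + 81)/28 - 5*log(cos(2*b))/6


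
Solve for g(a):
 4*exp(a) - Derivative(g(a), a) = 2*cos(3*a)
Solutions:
 g(a) = C1 + 4*exp(a) - 2*sin(3*a)/3


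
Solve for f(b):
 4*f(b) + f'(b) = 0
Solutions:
 f(b) = C1*exp(-4*b)


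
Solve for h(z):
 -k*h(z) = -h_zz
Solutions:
 h(z) = C1*exp(-sqrt(k)*z) + C2*exp(sqrt(k)*z)


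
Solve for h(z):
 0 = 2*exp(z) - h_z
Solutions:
 h(z) = C1 + 2*exp(z)


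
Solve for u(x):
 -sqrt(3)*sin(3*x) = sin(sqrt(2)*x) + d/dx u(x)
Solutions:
 u(x) = C1 + sqrt(3)*cos(3*x)/3 + sqrt(2)*cos(sqrt(2)*x)/2


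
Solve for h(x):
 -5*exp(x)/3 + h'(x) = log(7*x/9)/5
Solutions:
 h(x) = C1 + x*log(x)/5 + x*(-2*log(3) - 1 + log(7))/5 + 5*exp(x)/3


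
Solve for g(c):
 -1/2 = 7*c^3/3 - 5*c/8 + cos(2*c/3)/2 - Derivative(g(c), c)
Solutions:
 g(c) = C1 + 7*c^4/12 - 5*c^2/16 + c/2 + 3*sin(2*c/3)/4


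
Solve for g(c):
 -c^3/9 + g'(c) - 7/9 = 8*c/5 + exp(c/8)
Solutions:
 g(c) = C1 + c^4/36 + 4*c^2/5 + 7*c/9 + 8*exp(c/8)


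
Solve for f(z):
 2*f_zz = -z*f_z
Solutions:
 f(z) = C1 + C2*erf(z/2)


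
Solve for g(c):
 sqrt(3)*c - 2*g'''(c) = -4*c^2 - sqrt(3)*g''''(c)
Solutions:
 g(c) = C1 + C2*c + C3*c^2 + C4*exp(2*sqrt(3)*c/3) + c^5/30 + 5*sqrt(3)*c^4/48 + 5*c^3/8


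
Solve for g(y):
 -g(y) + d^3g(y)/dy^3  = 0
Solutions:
 g(y) = C3*exp(y) + (C1*sin(sqrt(3)*y/2) + C2*cos(sqrt(3)*y/2))*exp(-y/2)


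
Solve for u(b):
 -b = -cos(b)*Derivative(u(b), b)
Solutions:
 u(b) = C1 + Integral(b/cos(b), b)


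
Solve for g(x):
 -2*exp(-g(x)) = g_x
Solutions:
 g(x) = log(C1 - 2*x)


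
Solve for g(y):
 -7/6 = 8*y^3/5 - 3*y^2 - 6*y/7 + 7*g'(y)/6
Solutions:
 g(y) = C1 - 12*y^4/35 + 6*y^3/7 + 18*y^2/49 - y


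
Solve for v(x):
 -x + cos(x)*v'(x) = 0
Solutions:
 v(x) = C1 + Integral(x/cos(x), x)


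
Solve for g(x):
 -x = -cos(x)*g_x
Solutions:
 g(x) = C1 + Integral(x/cos(x), x)


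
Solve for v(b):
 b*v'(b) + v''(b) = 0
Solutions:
 v(b) = C1 + C2*erf(sqrt(2)*b/2)


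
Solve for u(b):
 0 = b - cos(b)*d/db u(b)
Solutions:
 u(b) = C1 + Integral(b/cos(b), b)


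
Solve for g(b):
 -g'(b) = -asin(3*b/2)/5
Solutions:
 g(b) = C1 + b*asin(3*b/2)/5 + sqrt(4 - 9*b^2)/15


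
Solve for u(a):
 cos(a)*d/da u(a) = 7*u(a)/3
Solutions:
 u(a) = C1*(sin(a) + 1)^(7/6)/(sin(a) - 1)^(7/6)


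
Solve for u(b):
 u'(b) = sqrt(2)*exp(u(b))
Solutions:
 u(b) = log(-1/(C1 + sqrt(2)*b))


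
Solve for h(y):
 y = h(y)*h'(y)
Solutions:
 h(y) = -sqrt(C1 + y^2)
 h(y) = sqrt(C1 + y^2)


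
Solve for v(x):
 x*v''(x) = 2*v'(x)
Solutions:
 v(x) = C1 + C2*x^3


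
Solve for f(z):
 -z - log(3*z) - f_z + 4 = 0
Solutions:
 f(z) = C1 - z^2/2 - z*log(z) - z*log(3) + 5*z


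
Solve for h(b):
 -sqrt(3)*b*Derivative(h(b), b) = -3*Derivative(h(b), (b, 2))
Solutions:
 h(b) = C1 + C2*erfi(sqrt(2)*3^(3/4)*b/6)


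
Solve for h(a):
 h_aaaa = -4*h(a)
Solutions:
 h(a) = (C1*sin(a) + C2*cos(a))*exp(-a) + (C3*sin(a) + C4*cos(a))*exp(a)


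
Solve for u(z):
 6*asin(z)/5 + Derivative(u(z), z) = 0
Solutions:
 u(z) = C1 - 6*z*asin(z)/5 - 6*sqrt(1 - z^2)/5


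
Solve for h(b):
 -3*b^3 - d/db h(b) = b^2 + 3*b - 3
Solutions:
 h(b) = C1 - 3*b^4/4 - b^3/3 - 3*b^2/2 + 3*b


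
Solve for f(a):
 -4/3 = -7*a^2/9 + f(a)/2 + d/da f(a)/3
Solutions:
 f(a) = C1*exp(-3*a/2) + 14*a^2/9 - 56*a/27 - 104/81


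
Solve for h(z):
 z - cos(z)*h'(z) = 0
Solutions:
 h(z) = C1 + Integral(z/cos(z), z)


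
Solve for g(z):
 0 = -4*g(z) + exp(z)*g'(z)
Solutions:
 g(z) = C1*exp(-4*exp(-z))


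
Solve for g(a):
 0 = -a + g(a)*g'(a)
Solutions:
 g(a) = -sqrt(C1 + a^2)
 g(a) = sqrt(C1 + a^2)


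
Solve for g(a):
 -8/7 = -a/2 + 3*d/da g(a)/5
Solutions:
 g(a) = C1 + 5*a^2/12 - 40*a/21


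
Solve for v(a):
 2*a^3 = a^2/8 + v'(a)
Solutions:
 v(a) = C1 + a^4/2 - a^3/24


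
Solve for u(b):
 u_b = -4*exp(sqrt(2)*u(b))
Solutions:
 u(b) = sqrt(2)*(2*log(1/(C1 + 4*b)) - log(2))/4


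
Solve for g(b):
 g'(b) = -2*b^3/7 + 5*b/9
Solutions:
 g(b) = C1 - b^4/14 + 5*b^2/18


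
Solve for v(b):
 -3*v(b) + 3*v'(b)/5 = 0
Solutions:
 v(b) = C1*exp(5*b)


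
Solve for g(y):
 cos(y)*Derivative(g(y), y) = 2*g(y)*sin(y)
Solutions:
 g(y) = C1/cos(y)^2


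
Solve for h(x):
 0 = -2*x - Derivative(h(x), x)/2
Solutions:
 h(x) = C1 - 2*x^2


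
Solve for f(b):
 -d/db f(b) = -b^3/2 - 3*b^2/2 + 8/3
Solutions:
 f(b) = C1 + b^4/8 + b^3/2 - 8*b/3


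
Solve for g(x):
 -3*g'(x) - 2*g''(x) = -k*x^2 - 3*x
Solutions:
 g(x) = C1 + C2*exp(-3*x/2) + k*x^3/9 - 2*k*x^2/9 + 8*k*x/27 + x^2/2 - 2*x/3


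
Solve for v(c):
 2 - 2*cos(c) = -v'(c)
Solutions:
 v(c) = C1 - 2*c + 2*sin(c)


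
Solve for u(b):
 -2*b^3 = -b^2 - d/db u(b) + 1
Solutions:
 u(b) = C1 + b^4/2 - b^3/3 + b


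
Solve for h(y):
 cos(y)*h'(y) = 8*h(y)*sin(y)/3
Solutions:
 h(y) = C1/cos(y)^(8/3)


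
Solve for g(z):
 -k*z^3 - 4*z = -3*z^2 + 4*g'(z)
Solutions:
 g(z) = C1 - k*z^4/16 + z^3/4 - z^2/2


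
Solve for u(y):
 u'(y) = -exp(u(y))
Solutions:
 u(y) = log(1/(C1 + y))


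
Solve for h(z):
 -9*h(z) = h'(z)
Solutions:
 h(z) = C1*exp(-9*z)


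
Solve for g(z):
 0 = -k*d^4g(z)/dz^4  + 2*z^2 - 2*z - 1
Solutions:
 g(z) = C1 + C2*z + C3*z^2 + C4*z^3 + z^6/(180*k) - z^5/(60*k) - z^4/(24*k)


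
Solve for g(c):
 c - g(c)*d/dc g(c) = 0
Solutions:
 g(c) = -sqrt(C1 + c^2)
 g(c) = sqrt(C1 + c^2)


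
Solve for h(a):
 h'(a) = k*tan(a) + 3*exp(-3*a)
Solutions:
 h(a) = C1 + k*log(tan(a)^2 + 1)/2 - exp(-3*a)


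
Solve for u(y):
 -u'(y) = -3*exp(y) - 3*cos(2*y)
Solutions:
 u(y) = C1 + 3*exp(y) + 3*sin(2*y)/2


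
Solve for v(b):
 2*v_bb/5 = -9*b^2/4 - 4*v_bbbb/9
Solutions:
 v(b) = C1 + C2*b + C3*sin(3*sqrt(10)*b/10) + C4*cos(3*sqrt(10)*b/10) - 15*b^4/32 + 25*b^2/4


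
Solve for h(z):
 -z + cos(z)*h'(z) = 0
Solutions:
 h(z) = C1 + Integral(z/cos(z), z)


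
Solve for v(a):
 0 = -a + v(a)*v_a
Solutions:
 v(a) = -sqrt(C1 + a^2)
 v(a) = sqrt(C1 + a^2)


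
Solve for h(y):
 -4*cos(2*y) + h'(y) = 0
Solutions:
 h(y) = C1 + 2*sin(2*y)


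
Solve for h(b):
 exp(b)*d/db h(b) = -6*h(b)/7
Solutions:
 h(b) = C1*exp(6*exp(-b)/7)


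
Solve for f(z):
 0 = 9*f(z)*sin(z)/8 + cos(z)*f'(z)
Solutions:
 f(z) = C1*cos(z)^(9/8)


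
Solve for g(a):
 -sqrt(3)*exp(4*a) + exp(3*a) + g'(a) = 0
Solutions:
 g(a) = C1 + sqrt(3)*exp(4*a)/4 - exp(3*a)/3


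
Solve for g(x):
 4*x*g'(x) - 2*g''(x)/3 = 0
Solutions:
 g(x) = C1 + C2*erfi(sqrt(3)*x)


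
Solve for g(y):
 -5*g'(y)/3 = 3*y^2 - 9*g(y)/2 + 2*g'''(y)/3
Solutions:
 g(y) = C1*exp(3^(1/3)*y*(-(243 + sqrt(62049))^(1/3) + 10*3^(1/3)/(243 + sqrt(62049))^(1/3))/12)*sin(3^(1/6)*y*(30/(243 + sqrt(62049))^(1/3) + 3^(2/3)*(243 + sqrt(62049))^(1/3))/12) + C2*exp(3^(1/3)*y*(-(243 + sqrt(62049))^(1/3) + 10*3^(1/3)/(243 + sqrt(62049))^(1/3))/12)*cos(3^(1/6)*y*(30/(243 + sqrt(62049))^(1/3) + 3^(2/3)*(243 + sqrt(62049))^(1/3))/12) + C3*exp(-3^(1/3)*y*(-(243 + sqrt(62049))^(1/3) + 10*3^(1/3)/(243 + sqrt(62049))^(1/3))/6) + 2*y^2/3 + 40*y/81 + 400/2187


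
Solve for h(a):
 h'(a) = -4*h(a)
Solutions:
 h(a) = C1*exp(-4*a)


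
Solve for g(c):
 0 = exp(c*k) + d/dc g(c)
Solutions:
 g(c) = C1 - exp(c*k)/k


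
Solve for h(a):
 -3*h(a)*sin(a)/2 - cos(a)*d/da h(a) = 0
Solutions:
 h(a) = C1*cos(a)^(3/2)


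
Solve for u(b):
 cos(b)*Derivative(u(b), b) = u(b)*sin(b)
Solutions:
 u(b) = C1/cos(b)


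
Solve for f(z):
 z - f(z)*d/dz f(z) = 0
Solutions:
 f(z) = -sqrt(C1 + z^2)
 f(z) = sqrt(C1 + z^2)


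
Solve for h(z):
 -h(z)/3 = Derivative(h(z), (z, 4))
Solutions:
 h(z) = (C1*sin(sqrt(2)*3^(3/4)*z/6) + C2*cos(sqrt(2)*3^(3/4)*z/6))*exp(-sqrt(2)*3^(3/4)*z/6) + (C3*sin(sqrt(2)*3^(3/4)*z/6) + C4*cos(sqrt(2)*3^(3/4)*z/6))*exp(sqrt(2)*3^(3/4)*z/6)


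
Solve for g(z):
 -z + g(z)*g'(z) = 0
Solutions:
 g(z) = -sqrt(C1 + z^2)
 g(z) = sqrt(C1 + z^2)


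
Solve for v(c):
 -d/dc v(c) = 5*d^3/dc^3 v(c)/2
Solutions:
 v(c) = C1 + C2*sin(sqrt(10)*c/5) + C3*cos(sqrt(10)*c/5)


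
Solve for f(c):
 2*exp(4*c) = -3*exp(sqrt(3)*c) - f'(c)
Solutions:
 f(c) = C1 - exp(4*c)/2 - sqrt(3)*exp(sqrt(3)*c)


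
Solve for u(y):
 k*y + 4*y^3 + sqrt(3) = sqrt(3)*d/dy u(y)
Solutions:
 u(y) = C1 + sqrt(3)*k*y^2/6 + sqrt(3)*y^4/3 + y


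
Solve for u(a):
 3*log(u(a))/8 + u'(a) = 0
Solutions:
 li(u(a)) = C1 - 3*a/8


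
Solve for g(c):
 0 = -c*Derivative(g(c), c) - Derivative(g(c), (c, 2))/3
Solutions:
 g(c) = C1 + C2*erf(sqrt(6)*c/2)


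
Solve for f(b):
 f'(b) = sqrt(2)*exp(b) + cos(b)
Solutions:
 f(b) = C1 + sqrt(2)*exp(b) + sin(b)


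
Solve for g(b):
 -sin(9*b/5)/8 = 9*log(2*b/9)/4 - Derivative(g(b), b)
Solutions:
 g(b) = C1 + 9*b*log(b)/4 - 9*b*log(3)/2 - 9*b/4 + 9*b*log(2)/4 - 5*cos(9*b/5)/72


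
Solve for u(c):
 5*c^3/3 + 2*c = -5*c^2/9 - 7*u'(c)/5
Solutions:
 u(c) = C1 - 25*c^4/84 - 25*c^3/189 - 5*c^2/7


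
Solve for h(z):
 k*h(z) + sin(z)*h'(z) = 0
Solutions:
 h(z) = C1*exp(k*(-log(cos(z) - 1) + log(cos(z) + 1))/2)


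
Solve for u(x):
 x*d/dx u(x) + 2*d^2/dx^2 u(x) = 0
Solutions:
 u(x) = C1 + C2*erf(x/2)


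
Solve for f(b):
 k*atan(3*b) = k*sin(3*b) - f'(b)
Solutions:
 f(b) = C1 - k*(b*atan(3*b) - log(9*b^2 + 1)/6 + cos(3*b)/3)


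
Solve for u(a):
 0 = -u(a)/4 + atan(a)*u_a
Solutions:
 u(a) = C1*exp(Integral(1/atan(a), a)/4)


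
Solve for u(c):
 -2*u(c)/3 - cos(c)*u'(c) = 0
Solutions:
 u(c) = C1*(sin(c) - 1)^(1/3)/(sin(c) + 1)^(1/3)


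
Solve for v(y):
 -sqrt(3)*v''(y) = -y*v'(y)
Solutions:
 v(y) = C1 + C2*erfi(sqrt(2)*3^(3/4)*y/6)


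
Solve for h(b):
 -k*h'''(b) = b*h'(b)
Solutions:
 h(b) = C1 + Integral(C2*airyai(b*(-1/k)^(1/3)) + C3*airybi(b*(-1/k)^(1/3)), b)


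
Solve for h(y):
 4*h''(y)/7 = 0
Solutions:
 h(y) = C1 + C2*y


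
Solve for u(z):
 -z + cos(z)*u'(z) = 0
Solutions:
 u(z) = C1 + Integral(z/cos(z), z)


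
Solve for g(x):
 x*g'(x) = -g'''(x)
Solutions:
 g(x) = C1 + Integral(C2*airyai(-x) + C3*airybi(-x), x)


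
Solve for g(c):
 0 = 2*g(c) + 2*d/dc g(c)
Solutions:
 g(c) = C1*exp(-c)


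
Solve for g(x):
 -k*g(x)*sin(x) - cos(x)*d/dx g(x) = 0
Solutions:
 g(x) = C1*exp(k*log(cos(x)))


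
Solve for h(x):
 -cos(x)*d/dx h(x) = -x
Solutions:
 h(x) = C1 + Integral(x/cos(x), x)


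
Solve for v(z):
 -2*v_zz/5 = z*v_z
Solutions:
 v(z) = C1 + C2*erf(sqrt(5)*z/2)


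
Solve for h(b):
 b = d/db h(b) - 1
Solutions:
 h(b) = C1 + b^2/2 + b


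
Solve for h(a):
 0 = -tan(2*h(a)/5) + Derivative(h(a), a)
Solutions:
 h(a) = -5*asin(C1*exp(2*a/5))/2 + 5*pi/2
 h(a) = 5*asin(C1*exp(2*a/5))/2


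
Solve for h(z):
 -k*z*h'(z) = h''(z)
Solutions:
 h(z) = Piecewise((-sqrt(2)*sqrt(pi)*C1*erf(sqrt(2)*sqrt(k)*z/2)/(2*sqrt(k)) - C2, (k > 0) | (k < 0)), (-C1*z - C2, True))


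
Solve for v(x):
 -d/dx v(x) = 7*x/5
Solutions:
 v(x) = C1 - 7*x^2/10


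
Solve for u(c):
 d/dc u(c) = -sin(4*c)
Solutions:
 u(c) = C1 + cos(4*c)/4


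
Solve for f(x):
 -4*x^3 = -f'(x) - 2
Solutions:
 f(x) = C1 + x^4 - 2*x


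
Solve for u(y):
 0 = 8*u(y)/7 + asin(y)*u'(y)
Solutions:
 u(y) = C1*exp(-8*Integral(1/asin(y), y)/7)


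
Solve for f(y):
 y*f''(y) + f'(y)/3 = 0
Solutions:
 f(y) = C1 + C2*y^(2/3)


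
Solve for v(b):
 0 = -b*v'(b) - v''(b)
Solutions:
 v(b) = C1 + C2*erf(sqrt(2)*b/2)


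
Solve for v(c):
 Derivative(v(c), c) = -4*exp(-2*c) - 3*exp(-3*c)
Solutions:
 v(c) = C1 + 2*exp(-2*c) + exp(-3*c)


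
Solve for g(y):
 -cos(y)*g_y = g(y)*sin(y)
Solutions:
 g(y) = C1*cos(y)


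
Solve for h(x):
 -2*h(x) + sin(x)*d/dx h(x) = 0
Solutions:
 h(x) = C1*(cos(x) - 1)/(cos(x) + 1)


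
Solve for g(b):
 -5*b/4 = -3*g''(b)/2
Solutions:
 g(b) = C1 + C2*b + 5*b^3/36


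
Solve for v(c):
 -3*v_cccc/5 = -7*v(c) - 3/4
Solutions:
 v(c) = C1*exp(-3^(3/4)*35^(1/4)*c/3) + C2*exp(3^(3/4)*35^(1/4)*c/3) + C3*sin(3^(3/4)*35^(1/4)*c/3) + C4*cos(3^(3/4)*35^(1/4)*c/3) - 3/28


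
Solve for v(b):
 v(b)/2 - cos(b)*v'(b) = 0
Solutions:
 v(b) = C1*(sin(b) + 1)^(1/4)/(sin(b) - 1)^(1/4)


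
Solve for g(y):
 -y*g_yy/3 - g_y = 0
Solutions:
 g(y) = C1 + C2/y^2


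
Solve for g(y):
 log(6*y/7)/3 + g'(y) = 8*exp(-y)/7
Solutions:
 g(y) = C1 - y*log(y)/3 + y*(-log(6) + 1 + log(7))/3 - 8*exp(-y)/7


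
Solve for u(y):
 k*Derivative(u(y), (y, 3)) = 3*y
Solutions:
 u(y) = C1 + C2*y + C3*y^2 + y^4/(8*k)


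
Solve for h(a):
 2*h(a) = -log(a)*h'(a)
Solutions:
 h(a) = C1*exp(-2*li(a))


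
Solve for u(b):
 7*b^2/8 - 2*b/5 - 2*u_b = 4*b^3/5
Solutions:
 u(b) = C1 - b^4/10 + 7*b^3/48 - b^2/10


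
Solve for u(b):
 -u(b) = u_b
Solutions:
 u(b) = C1*exp(-b)


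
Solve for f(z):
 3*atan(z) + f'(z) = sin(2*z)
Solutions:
 f(z) = C1 - 3*z*atan(z) + 3*log(z^2 + 1)/2 - cos(2*z)/2


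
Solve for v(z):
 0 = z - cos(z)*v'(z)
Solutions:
 v(z) = C1 + Integral(z/cos(z), z)


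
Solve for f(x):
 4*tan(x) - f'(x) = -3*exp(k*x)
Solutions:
 f(x) = C1 + 3*Piecewise((exp(k*x)/k, Ne(k, 0)), (x, True)) - 4*log(cos(x))


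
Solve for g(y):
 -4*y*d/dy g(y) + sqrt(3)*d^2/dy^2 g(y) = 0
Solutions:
 g(y) = C1 + C2*erfi(sqrt(2)*3^(3/4)*y/3)


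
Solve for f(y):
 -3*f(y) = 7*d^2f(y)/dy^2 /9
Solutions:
 f(y) = C1*sin(3*sqrt(21)*y/7) + C2*cos(3*sqrt(21)*y/7)


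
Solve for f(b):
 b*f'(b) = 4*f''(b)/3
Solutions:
 f(b) = C1 + C2*erfi(sqrt(6)*b/4)


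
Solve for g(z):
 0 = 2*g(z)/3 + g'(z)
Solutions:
 g(z) = C1*exp(-2*z/3)


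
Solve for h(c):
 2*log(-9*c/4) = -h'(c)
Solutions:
 h(c) = C1 - 2*c*log(-c) + 2*c*(-2*log(3) + 1 + 2*log(2))


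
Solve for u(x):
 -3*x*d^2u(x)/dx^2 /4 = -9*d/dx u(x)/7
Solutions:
 u(x) = C1 + C2*x^(19/7)


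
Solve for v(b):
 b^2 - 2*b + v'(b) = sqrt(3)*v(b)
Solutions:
 v(b) = C1*exp(sqrt(3)*b) + sqrt(3)*b^2/3 - 2*sqrt(3)*b/3 + 2*b/3 - 2/3 + 2*sqrt(3)/9


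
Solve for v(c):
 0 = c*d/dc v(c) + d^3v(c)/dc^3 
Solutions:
 v(c) = C1 + Integral(C2*airyai(-c) + C3*airybi(-c), c)


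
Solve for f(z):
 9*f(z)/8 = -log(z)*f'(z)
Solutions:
 f(z) = C1*exp(-9*li(z)/8)


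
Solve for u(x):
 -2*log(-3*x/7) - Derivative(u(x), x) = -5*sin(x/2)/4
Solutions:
 u(x) = C1 - 2*x*log(-x) - 2*x*log(3) + 2*x + 2*x*log(7) - 5*cos(x/2)/2


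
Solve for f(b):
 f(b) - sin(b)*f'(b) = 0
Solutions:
 f(b) = C1*sqrt(cos(b) - 1)/sqrt(cos(b) + 1)


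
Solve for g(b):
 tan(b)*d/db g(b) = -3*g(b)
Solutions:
 g(b) = C1/sin(b)^3


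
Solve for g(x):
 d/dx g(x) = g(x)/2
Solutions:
 g(x) = C1*exp(x/2)


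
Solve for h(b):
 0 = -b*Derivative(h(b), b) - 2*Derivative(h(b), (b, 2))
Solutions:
 h(b) = C1 + C2*erf(b/2)


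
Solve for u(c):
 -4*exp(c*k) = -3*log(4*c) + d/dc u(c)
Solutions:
 u(c) = C1 + 3*c*log(c) + 3*c*(-1 + 2*log(2)) + Piecewise((-4*exp(c*k)/k, Ne(k, 0)), (-4*c, True))


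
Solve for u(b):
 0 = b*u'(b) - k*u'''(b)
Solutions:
 u(b) = C1 + Integral(C2*airyai(b*(1/k)^(1/3)) + C3*airybi(b*(1/k)^(1/3)), b)


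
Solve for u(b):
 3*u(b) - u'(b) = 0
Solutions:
 u(b) = C1*exp(3*b)


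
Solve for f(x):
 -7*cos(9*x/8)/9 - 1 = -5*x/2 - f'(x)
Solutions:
 f(x) = C1 - 5*x^2/4 + x + 56*sin(9*x/8)/81


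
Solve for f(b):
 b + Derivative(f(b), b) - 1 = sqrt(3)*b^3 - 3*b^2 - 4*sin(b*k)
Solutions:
 f(b) = C1 + sqrt(3)*b^4/4 - b^3 - b^2/2 + b + 4*cos(b*k)/k


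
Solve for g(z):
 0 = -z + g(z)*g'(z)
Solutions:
 g(z) = -sqrt(C1 + z^2)
 g(z) = sqrt(C1 + z^2)


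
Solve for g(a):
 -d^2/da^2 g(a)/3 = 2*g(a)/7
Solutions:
 g(a) = C1*sin(sqrt(42)*a/7) + C2*cos(sqrt(42)*a/7)


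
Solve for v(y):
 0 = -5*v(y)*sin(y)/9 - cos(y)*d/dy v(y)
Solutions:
 v(y) = C1*cos(y)^(5/9)


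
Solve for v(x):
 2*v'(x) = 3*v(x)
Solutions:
 v(x) = C1*exp(3*x/2)


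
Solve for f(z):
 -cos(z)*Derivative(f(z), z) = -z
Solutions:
 f(z) = C1 + Integral(z/cos(z), z)


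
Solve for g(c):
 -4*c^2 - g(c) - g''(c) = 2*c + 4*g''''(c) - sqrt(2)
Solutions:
 g(c) = -4*c^2 - 2*c + (C1*sin(sqrt(2)*c*cos(atan(sqrt(15))/2)/2) + C2*cos(sqrt(2)*c*cos(atan(sqrt(15))/2)/2))*exp(-sqrt(2)*c*sin(atan(sqrt(15))/2)/2) + (C3*sin(sqrt(2)*c*cos(atan(sqrt(15))/2)/2) + C4*cos(sqrt(2)*c*cos(atan(sqrt(15))/2)/2))*exp(sqrt(2)*c*sin(atan(sqrt(15))/2)/2) + sqrt(2) + 8


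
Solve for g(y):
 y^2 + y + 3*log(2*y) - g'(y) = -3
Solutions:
 g(y) = C1 + y^3/3 + y^2/2 + 3*y*log(y) + y*log(8)


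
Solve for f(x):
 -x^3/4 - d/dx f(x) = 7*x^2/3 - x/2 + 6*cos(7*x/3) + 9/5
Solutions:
 f(x) = C1 - x^4/16 - 7*x^3/9 + x^2/4 - 9*x/5 - 18*sin(7*x/3)/7


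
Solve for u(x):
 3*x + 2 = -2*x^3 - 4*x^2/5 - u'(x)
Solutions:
 u(x) = C1 - x^4/2 - 4*x^3/15 - 3*x^2/2 - 2*x


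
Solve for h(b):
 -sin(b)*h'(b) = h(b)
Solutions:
 h(b) = C1*sqrt(cos(b) + 1)/sqrt(cos(b) - 1)


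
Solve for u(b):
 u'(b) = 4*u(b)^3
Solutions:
 u(b) = -sqrt(2)*sqrt(-1/(C1 + 4*b))/2
 u(b) = sqrt(2)*sqrt(-1/(C1 + 4*b))/2


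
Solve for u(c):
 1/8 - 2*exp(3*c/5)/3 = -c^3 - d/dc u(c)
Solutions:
 u(c) = C1 - c^4/4 - c/8 + 10*exp(3*c/5)/9


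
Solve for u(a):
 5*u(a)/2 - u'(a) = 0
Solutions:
 u(a) = C1*exp(5*a/2)


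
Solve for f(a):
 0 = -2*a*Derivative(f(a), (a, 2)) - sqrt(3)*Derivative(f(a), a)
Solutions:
 f(a) = C1 + C2*a^(1 - sqrt(3)/2)


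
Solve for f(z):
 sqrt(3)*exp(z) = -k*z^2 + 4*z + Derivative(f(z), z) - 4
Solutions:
 f(z) = C1 + k*z^3/3 - 2*z^2 + 4*z + sqrt(3)*exp(z)


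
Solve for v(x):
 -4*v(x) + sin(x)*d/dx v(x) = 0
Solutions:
 v(x) = C1*(cos(x)^2 - 2*cos(x) + 1)/(cos(x)^2 + 2*cos(x) + 1)


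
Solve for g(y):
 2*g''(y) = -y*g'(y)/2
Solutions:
 g(y) = C1 + C2*erf(sqrt(2)*y/4)


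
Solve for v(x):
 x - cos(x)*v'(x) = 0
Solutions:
 v(x) = C1 + Integral(x/cos(x), x)


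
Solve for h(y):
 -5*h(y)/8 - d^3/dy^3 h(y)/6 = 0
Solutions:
 h(y) = C3*exp(-30^(1/3)*y/2) + (C1*sin(10^(1/3)*3^(5/6)*y/4) + C2*cos(10^(1/3)*3^(5/6)*y/4))*exp(30^(1/3)*y/4)


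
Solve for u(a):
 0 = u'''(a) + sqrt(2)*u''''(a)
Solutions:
 u(a) = C1 + C2*a + C3*a^2 + C4*exp(-sqrt(2)*a/2)


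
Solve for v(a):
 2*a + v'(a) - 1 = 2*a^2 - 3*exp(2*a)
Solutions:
 v(a) = C1 + 2*a^3/3 - a^2 + a - 3*exp(2*a)/2


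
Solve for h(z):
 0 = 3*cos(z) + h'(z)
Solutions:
 h(z) = C1 - 3*sin(z)


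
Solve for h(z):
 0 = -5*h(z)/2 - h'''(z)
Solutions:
 h(z) = C3*exp(-2^(2/3)*5^(1/3)*z/2) + (C1*sin(2^(2/3)*sqrt(3)*5^(1/3)*z/4) + C2*cos(2^(2/3)*sqrt(3)*5^(1/3)*z/4))*exp(2^(2/3)*5^(1/3)*z/4)


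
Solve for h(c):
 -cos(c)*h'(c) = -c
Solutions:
 h(c) = C1 + Integral(c/cos(c), c)


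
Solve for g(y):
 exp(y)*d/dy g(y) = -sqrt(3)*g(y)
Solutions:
 g(y) = C1*exp(sqrt(3)*exp(-y))


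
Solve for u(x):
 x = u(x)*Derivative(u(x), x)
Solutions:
 u(x) = -sqrt(C1 + x^2)
 u(x) = sqrt(C1 + x^2)
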